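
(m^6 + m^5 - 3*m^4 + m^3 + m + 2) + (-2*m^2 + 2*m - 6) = m^6 + m^5 - 3*m^4 + m^3 - 2*m^2 + 3*m - 4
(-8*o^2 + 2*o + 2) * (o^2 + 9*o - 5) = -8*o^4 - 70*o^3 + 60*o^2 + 8*o - 10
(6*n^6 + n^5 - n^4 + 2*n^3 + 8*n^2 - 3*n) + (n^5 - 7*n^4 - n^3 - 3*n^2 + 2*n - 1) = 6*n^6 + 2*n^5 - 8*n^4 + n^3 + 5*n^2 - n - 1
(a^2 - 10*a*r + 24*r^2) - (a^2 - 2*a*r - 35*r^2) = -8*a*r + 59*r^2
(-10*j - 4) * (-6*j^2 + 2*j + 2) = 60*j^3 + 4*j^2 - 28*j - 8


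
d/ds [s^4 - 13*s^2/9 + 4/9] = 4*s^3 - 26*s/9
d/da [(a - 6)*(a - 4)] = 2*a - 10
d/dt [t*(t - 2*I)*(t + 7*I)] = 3*t^2 + 10*I*t + 14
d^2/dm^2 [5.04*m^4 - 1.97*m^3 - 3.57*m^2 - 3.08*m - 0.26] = 60.48*m^2 - 11.82*m - 7.14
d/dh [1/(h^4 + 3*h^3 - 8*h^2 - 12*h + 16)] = (-4*h^3 - 9*h^2 + 16*h + 12)/(h^4 + 3*h^3 - 8*h^2 - 12*h + 16)^2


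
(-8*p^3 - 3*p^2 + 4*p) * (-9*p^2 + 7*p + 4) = 72*p^5 - 29*p^4 - 89*p^3 + 16*p^2 + 16*p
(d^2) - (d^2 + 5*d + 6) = -5*d - 6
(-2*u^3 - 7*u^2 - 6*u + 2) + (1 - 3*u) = -2*u^3 - 7*u^2 - 9*u + 3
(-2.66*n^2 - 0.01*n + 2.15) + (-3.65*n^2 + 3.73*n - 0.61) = -6.31*n^2 + 3.72*n + 1.54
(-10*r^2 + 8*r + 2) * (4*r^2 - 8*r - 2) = -40*r^4 + 112*r^3 - 36*r^2 - 32*r - 4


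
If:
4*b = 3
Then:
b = 3/4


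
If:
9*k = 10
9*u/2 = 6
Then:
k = 10/9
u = 4/3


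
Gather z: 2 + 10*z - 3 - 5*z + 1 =5*z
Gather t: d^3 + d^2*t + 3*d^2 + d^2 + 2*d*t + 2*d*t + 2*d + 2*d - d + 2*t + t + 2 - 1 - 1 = d^3 + 4*d^2 + 3*d + t*(d^2 + 4*d + 3)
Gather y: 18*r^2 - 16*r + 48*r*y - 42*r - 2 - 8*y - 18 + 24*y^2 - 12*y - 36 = 18*r^2 - 58*r + 24*y^2 + y*(48*r - 20) - 56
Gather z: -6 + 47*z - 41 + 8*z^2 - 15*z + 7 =8*z^2 + 32*z - 40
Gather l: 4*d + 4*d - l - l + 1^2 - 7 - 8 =8*d - 2*l - 14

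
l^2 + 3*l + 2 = (l + 1)*(l + 2)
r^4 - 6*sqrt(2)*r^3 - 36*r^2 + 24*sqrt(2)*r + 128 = (r - 2)*(r + 2)*(r - 8*sqrt(2))*(r + 2*sqrt(2))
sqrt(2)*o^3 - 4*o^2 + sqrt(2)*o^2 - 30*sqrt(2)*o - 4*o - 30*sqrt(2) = (o - 5*sqrt(2))*(o + 3*sqrt(2))*(sqrt(2)*o + sqrt(2))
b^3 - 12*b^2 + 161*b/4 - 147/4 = (b - 7)*(b - 7/2)*(b - 3/2)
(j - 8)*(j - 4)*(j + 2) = j^3 - 10*j^2 + 8*j + 64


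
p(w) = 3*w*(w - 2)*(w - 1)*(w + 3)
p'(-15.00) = -39852.00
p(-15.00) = 146880.00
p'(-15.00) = -39852.00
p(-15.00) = 146880.00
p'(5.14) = 1431.68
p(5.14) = 1631.69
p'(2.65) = 130.02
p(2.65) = 48.17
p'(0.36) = 3.44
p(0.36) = 3.81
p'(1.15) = -12.05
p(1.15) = -1.83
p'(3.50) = 385.50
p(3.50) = 255.94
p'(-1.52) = 39.70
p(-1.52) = -59.86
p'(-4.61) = -964.05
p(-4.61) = 825.68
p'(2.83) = 171.12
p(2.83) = 75.18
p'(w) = 3*w*(w - 2)*(w - 1) + 3*w*(w - 2)*(w + 3) + 3*w*(w - 1)*(w + 3) + 3*(w - 2)*(w - 1)*(w + 3) = 12*w^3 - 42*w + 18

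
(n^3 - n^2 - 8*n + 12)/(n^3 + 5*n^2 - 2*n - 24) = (n - 2)/(n + 4)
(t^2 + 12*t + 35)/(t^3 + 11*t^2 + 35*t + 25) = (t + 7)/(t^2 + 6*t + 5)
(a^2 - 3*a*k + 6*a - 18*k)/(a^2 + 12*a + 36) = (a - 3*k)/(a + 6)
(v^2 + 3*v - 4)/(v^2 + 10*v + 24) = (v - 1)/(v + 6)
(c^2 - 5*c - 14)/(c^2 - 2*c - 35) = (c + 2)/(c + 5)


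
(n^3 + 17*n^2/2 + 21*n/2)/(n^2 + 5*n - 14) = n*(2*n + 3)/(2*(n - 2))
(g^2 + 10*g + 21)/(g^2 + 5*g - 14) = (g + 3)/(g - 2)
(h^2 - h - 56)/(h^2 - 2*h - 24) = (-h^2 + h + 56)/(-h^2 + 2*h + 24)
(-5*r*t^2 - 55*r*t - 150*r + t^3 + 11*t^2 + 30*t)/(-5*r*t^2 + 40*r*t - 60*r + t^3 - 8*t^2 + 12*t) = (t^2 + 11*t + 30)/(t^2 - 8*t + 12)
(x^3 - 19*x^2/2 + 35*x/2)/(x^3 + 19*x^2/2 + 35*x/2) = (2*x^2 - 19*x + 35)/(2*x^2 + 19*x + 35)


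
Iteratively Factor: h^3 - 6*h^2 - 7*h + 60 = (h + 3)*(h^2 - 9*h + 20) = (h - 4)*(h + 3)*(h - 5)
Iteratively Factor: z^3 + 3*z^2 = (z)*(z^2 + 3*z) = z*(z + 3)*(z)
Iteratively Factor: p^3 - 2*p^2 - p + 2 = (p - 1)*(p^2 - p - 2) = (p - 1)*(p + 1)*(p - 2)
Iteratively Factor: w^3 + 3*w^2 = (w + 3)*(w^2) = w*(w + 3)*(w)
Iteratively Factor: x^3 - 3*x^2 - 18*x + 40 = (x - 2)*(x^2 - x - 20) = (x - 5)*(x - 2)*(x + 4)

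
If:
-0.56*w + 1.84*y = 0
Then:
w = 3.28571428571429*y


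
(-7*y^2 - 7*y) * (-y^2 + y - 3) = 7*y^4 + 14*y^2 + 21*y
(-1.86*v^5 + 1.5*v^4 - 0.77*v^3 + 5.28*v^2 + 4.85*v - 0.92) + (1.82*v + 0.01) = -1.86*v^5 + 1.5*v^4 - 0.77*v^3 + 5.28*v^2 + 6.67*v - 0.91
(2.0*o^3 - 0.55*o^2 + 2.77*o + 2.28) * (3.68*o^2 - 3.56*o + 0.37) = 7.36*o^5 - 9.144*o^4 + 12.8916*o^3 - 1.6743*o^2 - 7.0919*o + 0.8436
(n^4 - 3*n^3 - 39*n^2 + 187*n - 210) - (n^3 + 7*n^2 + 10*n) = n^4 - 4*n^3 - 46*n^2 + 177*n - 210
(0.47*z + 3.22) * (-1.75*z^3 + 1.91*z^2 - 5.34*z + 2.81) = -0.8225*z^4 - 4.7373*z^3 + 3.6404*z^2 - 15.8741*z + 9.0482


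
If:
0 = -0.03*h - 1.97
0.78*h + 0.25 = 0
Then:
No Solution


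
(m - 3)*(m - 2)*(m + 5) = m^3 - 19*m + 30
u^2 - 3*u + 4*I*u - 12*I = (u - 3)*(u + 4*I)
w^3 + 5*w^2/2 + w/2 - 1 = (w - 1/2)*(w + 1)*(w + 2)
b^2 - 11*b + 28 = (b - 7)*(b - 4)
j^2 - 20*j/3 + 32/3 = (j - 4)*(j - 8/3)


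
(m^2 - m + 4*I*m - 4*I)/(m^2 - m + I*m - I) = (m + 4*I)/(m + I)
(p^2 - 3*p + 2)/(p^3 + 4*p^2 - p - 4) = (p - 2)/(p^2 + 5*p + 4)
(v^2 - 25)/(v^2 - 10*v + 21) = (v^2 - 25)/(v^2 - 10*v + 21)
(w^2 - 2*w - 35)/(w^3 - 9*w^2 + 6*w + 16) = (w^2 - 2*w - 35)/(w^3 - 9*w^2 + 6*w + 16)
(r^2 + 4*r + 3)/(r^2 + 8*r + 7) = (r + 3)/(r + 7)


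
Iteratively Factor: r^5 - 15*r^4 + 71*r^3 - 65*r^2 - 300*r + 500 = (r + 2)*(r^4 - 17*r^3 + 105*r^2 - 275*r + 250) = (r - 5)*(r + 2)*(r^3 - 12*r^2 + 45*r - 50) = (r - 5)*(r - 2)*(r + 2)*(r^2 - 10*r + 25) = (r - 5)^2*(r - 2)*(r + 2)*(r - 5)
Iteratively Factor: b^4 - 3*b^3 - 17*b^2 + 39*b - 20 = (b + 4)*(b^3 - 7*b^2 + 11*b - 5) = (b - 1)*(b + 4)*(b^2 - 6*b + 5) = (b - 1)^2*(b + 4)*(b - 5)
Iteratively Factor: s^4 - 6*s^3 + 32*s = (s)*(s^3 - 6*s^2 + 32) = s*(s + 2)*(s^2 - 8*s + 16) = s*(s - 4)*(s + 2)*(s - 4)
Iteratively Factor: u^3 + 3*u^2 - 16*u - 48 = (u - 4)*(u^2 + 7*u + 12) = (u - 4)*(u + 4)*(u + 3)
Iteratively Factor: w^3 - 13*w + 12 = (w - 1)*(w^2 + w - 12) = (w - 3)*(w - 1)*(w + 4)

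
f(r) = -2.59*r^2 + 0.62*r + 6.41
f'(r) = 0.62 - 5.18*r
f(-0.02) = 6.40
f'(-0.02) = 0.72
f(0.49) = 6.09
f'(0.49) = -1.92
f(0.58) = 5.90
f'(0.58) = -2.38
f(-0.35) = 5.88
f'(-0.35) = 2.43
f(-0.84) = 4.06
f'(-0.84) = 4.97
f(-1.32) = 1.08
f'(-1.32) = 7.46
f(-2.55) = -12.01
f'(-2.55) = 13.83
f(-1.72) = -2.32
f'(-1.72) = 9.53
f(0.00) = 6.41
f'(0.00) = 0.62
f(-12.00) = -373.99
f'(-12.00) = 62.78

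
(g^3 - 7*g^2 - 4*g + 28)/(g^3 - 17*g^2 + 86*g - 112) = (g + 2)/(g - 8)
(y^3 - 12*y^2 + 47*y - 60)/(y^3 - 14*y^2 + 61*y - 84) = (y - 5)/(y - 7)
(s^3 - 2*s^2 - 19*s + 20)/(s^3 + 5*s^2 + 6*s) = (s^3 - 2*s^2 - 19*s + 20)/(s*(s^2 + 5*s + 6))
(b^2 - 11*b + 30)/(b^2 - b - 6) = (-b^2 + 11*b - 30)/(-b^2 + b + 6)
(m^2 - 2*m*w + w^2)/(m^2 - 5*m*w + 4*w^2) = (-m + w)/(-m + 4*w)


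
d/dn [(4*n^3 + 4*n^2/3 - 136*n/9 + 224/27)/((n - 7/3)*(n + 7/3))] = 4*(9*n^2 - 42*n + 34)/(9*n^2 - 42*n + 49)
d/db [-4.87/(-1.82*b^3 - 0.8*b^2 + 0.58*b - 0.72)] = (-26.5902*b^2 - 7.792*b + 2.8246)/(1.82*b^3 + 0.8*b^2 - 0.58*b + 0.72)^2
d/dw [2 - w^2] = -2*w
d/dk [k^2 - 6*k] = 2*k - 6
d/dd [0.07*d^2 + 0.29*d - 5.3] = 0.14*d + 0.29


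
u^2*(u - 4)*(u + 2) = u^4 - 2*u^3 - 8*u^2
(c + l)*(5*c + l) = 5*c^2 + 6*c*l + l^2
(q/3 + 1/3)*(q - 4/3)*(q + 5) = q^3/3 + 14*q^2/9 - q - 20/9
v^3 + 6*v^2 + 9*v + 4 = (v + 1)^2*(v + 4)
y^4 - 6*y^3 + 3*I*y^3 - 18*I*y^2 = y^2*(y - 6)*(y + 3*I)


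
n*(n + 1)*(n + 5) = n^3 + 6*n^2 + 5*n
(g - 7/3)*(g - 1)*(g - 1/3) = g^3 - 11*g^2/3 + 31*g/9 - 7/9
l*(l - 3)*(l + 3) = l^3 - 9*l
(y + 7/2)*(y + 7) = y^2 + 21*y/2 + 49/2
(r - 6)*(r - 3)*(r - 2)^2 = r^4 - 13*r^3 + 58*r^2 - 108*r + 72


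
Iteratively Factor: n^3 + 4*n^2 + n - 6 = (n - 1)*(n^2 + 5*n + 6) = (n - 1)*(n + 2)*(n + 3)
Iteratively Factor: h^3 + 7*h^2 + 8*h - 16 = (h + 4)*(h^2 + 3*h - 4) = (h - 1)*(h + 4)*(h + 4)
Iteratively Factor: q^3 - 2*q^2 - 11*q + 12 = (q - 1)*(q^2 - q - 12) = (q - 4)*(q - 1)*(q + 3)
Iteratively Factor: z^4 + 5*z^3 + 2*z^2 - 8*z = (z + 4)*(z^3 + z^2 - 2*z) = (z + 2)*(z + 4)*(z^2 - z) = (z - 1)*(z + 2)*(z + 4)*(z)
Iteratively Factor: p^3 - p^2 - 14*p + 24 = (p - 2)*(p^2 + p - 12) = (p - 2)*(p + 4)*(p - 3)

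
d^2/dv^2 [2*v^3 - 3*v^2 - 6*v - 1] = 12*v - 6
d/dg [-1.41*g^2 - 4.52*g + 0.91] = -2.82*g - 4.52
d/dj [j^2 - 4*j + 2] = 2*j - 4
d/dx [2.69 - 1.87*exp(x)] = -1.87*exp(x)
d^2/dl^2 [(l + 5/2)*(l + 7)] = 2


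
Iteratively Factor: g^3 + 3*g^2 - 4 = (g + 2)*(g^2 + g - 2) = (g - 1)*(g + 2)*(g + 2)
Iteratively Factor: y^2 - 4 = (y - 2)*(y + 2)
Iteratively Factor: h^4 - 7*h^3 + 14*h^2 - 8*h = (h - 1)*(h^3 - 6*h^2 + 8*h) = (h - 2)*(h - 1)*(h^2 - 4*h) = (h - 4)*(h - 2)*(h - 1)*(h)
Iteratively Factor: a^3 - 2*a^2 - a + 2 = (a + 1)*(a^2 - 3*a + 2) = (a - 2)*(a + 1)*(a - 1)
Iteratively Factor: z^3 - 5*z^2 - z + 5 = (z - 1)*(z^2 - 4*z - 5) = (z - 1)*(z + 1)*(z - 5)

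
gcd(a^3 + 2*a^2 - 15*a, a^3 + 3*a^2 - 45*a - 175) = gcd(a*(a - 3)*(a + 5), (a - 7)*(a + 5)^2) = a + 5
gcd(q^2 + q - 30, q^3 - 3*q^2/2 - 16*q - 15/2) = q - 5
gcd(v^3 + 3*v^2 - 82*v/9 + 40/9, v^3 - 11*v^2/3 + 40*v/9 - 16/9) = v - 4/3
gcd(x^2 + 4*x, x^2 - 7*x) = x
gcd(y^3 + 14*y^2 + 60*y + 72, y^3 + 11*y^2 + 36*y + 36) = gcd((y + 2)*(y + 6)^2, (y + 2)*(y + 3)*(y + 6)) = y^2 + 8*y + 12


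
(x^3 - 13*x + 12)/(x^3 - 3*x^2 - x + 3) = (x + 4)/(x + 1)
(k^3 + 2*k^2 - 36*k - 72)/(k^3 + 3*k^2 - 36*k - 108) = (k + 2)/(k + 3)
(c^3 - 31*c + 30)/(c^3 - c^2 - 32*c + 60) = (c - 1)/(c - 2)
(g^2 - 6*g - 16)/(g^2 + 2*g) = (g - 8)/g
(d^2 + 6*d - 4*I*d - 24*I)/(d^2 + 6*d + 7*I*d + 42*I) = (d - 4*I)/(d + 7*I)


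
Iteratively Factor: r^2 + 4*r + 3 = (r + 1)*(r + 3)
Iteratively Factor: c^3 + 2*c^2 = (c)*(c^2 + 2*c) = c*(c + 2)*(c)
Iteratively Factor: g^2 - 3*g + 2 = (g - 1)*(g - 2)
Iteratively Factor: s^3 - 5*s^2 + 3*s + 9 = (s - 3)*(s^2 - 2*s - 3) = (s - 3)^2*(s + 1)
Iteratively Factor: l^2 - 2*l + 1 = (l - 1)*(l - 1)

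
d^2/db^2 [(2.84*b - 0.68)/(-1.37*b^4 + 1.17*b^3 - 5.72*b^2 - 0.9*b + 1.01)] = (-63.964752*b^7 + 98.361616*b^6 - 189.557472*b^5 + 242.136576*b^4 - 339.875264*b^3 + 180.75816*b^2 - 82.260984*b + 3.795472)/(2.571353*b^12 - 6.587919*b^11 + 37.833783*b^10 - 51.545511*b^9 + 143.620281*b^8 - 59.11542*b^7 + 102.703037*b^6 + 118.580544*b^5 - 74.663361*b^4 - 34.048431*b^3 + 15.050616*b^2 + 2.75427*b - 1.030301)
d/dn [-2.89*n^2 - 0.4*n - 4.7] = -5.78*n - 0.4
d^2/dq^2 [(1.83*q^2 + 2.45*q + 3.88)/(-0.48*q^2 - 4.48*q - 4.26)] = (6.74150399999999*q^3 + 17.0881919999999*q^2 - 20.002752*q - 112.783352)/(0.110592*q^6 + 3.096576*q^5 + 31.845888*q^4 + 144.879616*q^3 + 282.632256*q^2 + 243.903744*q + 77.308776)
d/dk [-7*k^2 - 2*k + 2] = -14*k - 2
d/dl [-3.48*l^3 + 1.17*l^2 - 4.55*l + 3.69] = -10.44*l^2 + 2.34*l - 4.55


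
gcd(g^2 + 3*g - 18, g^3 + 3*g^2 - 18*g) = g^2 + 3*g - 18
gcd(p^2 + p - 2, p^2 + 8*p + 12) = p + 2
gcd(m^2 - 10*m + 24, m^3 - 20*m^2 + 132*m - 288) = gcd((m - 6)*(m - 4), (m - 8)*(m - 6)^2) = m - 6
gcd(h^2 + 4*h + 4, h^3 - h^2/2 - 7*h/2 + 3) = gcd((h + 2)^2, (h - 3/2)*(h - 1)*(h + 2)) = h + 2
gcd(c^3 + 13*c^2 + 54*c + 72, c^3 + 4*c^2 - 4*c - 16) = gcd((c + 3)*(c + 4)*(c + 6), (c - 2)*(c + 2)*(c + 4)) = c + 4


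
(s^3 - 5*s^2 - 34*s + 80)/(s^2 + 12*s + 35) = (s^2 - 10*s + 16)/(s + 7)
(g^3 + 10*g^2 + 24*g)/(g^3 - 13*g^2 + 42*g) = (g^2 + 10*g + 24)/(g^2 - 13*g + 42)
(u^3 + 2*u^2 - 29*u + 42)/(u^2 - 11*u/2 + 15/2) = 2*(u^2 + 5*u - 14)/(2*u - 5)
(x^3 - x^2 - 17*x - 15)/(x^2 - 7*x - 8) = (x^2 - 2*x - 15)/(x - 8)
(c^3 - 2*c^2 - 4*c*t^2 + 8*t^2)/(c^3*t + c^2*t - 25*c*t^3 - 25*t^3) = (c^3 - 2*c^2 - 4*c*t^2 + 8*t^2)/(t*(c^3 + c^2 - 25*c*t^2 - 25*t^2))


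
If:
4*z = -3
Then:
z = -3/4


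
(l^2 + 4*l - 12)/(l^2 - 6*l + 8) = (l + 6)/(l - 4)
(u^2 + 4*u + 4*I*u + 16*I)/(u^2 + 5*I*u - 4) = (u + 4)/(u + I)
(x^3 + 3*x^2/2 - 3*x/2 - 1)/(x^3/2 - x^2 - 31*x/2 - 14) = (-2*x^3 - 3*x^2 + 3*x + 2)/(-x^3 + 2*x^2 + 31*x + 28)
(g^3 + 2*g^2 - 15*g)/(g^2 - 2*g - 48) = g*(-g^2 - 2*g + 15)/(-g^2 + 2*g + 48)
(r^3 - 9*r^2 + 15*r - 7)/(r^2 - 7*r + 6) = (r^2 - 8*r + 7)/(r - 6)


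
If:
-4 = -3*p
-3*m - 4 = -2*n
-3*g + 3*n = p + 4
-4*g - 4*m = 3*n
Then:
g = -128/261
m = -124/261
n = 112/87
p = 4/3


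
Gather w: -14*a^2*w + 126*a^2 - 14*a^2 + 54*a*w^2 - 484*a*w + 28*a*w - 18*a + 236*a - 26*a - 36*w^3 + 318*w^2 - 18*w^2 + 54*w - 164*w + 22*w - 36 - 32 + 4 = 112*a^2 + 192*a - 36*w^3 + w^2*(54*a + 300) + w*(-14*a^2 - 456*a - 88) - 64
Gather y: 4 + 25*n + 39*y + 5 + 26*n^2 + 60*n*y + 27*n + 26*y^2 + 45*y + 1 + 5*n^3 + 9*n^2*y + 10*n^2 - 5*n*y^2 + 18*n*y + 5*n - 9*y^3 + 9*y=5*n^3 + 36*n^2 + 57*n - 9*y^3 + y^2*(26 - 5*n) + y*(9*n^2 + 78*n + 93) + 10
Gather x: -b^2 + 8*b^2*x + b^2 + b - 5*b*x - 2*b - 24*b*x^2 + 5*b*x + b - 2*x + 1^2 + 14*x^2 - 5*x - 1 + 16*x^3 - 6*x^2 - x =16*x^3 + x^2*(8 - 24*b) + x*(8*b^2 - 8)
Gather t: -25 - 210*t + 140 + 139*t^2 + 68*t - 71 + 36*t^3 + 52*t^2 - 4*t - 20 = 36*t^3 + 191*t^2 - 146*t + 24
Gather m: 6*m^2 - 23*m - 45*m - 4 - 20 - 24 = 6*m^2 - 68*m - 48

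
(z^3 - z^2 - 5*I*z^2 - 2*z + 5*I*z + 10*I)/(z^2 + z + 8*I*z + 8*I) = (z^2 - z*(2 + 5*I) + 10*I)/(z + 8*I)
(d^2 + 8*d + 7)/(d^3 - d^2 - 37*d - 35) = (d + 7)/(d^2 - 2*d - 35)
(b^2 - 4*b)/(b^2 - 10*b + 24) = b/(b - 6)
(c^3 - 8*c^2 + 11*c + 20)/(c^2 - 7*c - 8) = (c^2 - 9*c + 20)/(c - 8)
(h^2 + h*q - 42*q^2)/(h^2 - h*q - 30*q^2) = (h + 7*q)/(h + 5*q)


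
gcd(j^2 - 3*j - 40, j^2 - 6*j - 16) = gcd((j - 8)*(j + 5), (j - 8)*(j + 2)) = j - 8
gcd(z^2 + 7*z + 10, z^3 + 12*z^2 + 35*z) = z + 5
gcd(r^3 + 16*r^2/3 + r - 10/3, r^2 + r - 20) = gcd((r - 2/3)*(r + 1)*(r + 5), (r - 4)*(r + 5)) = r + 5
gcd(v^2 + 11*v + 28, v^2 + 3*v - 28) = v + 7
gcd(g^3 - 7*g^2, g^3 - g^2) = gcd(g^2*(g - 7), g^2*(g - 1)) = g^2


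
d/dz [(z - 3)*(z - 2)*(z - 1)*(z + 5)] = 4*z^3 - 3*z^2 - 38*z + 49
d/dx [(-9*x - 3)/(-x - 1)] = 6/(x + 1)^2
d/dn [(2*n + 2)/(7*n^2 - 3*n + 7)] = 2*(-7*n^2 - 14*n + 10)/(49*n^4 - 42*n^3 + 107*n^2 - 42*n + 49)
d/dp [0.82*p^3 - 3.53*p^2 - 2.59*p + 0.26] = 2.46*p^2 - 7.06*p - 2.59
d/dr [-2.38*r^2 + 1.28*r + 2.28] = 1.28 - 4.76*r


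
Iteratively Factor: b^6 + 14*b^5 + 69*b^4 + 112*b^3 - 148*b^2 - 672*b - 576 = (b - 2)*(b^5 + 16*b^4 + 101*b^3 + 314*b^2 + 480*b + 288) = (b - 2)*(b + 3)*(b^4 + 13*b^3 + 62*b^2 + 128*b + 96) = (b - 2)*(b + 3)*(b + 4)*(b^3 + 9*b^2 + 26*b + 24) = (b - 2)*(b + 3)*(b + 4)^2*(b^2 + 5*b + 6) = (b - 2)*(b + 2)*(b + 3)*(b + 4)^2*(b + 3)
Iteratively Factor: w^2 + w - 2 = (w - 1)*(w + 2)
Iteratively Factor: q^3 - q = (q)*(q^2 - 1) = q*(q - 1)*(q + 1)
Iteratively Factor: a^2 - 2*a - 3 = (a + 1)*(a - 3)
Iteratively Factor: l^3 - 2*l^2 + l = (l)*(l^2 - 2*l + 1) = l*(l - 1)*(l - 1)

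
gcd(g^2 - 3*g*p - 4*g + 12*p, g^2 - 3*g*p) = -g + 3*p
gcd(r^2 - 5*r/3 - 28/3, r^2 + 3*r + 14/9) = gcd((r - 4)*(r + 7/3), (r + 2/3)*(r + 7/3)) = r + 7/3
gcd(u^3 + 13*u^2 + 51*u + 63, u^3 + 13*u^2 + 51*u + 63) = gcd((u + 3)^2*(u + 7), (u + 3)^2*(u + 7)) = u^3 + 13*u^2 + 51*u + 63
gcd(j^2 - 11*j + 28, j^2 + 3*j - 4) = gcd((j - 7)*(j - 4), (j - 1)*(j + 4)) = 1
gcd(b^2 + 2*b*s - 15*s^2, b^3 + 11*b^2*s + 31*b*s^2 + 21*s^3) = 1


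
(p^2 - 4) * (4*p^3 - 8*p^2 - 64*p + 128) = 4*p^5 - 8*p^4 - 80*p^3 + 160*p^2 + 256*p - 512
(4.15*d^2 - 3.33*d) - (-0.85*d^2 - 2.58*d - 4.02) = 5.0*d^2 - 0.75*d + 4.02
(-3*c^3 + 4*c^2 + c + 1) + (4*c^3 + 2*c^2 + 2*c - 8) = c^3 + 6*c^2 + 3*c - 7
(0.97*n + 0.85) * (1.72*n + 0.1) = 1.6684*n^2 + 1.559*n + 0.085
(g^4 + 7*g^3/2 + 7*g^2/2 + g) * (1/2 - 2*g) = -2*g^5 - 13*g^4/2 - 21*g^3/4 - g^2/4 + g/2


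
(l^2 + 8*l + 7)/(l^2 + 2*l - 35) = (l + 1)/(l - 5)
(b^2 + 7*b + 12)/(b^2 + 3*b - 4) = (b + 3)/(b - 1)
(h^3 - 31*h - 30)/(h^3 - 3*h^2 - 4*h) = (h^2 - h - 30)/(h*(h - 4))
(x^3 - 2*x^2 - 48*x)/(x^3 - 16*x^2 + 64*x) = (x + 6)/(x - 8)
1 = 1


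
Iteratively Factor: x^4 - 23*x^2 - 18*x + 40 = (x + 2)*(x^3 - 2*x^2 - 19*x + 20) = (x + 2)*(x + 4)*(x^2 - 6*x + 5) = (x - 1)*(x + 2)*(x + 4)*(x - 5)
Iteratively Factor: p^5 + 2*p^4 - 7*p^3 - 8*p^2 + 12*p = (p + 3)*(p^4 - p^3 - 4*p^2 + 4*p) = (p + 2)*(p + 3)*(p^3 - 3*p^2 + 2*p) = p*(p + 2)*(p + 3)*(p^2 - 3*p + 2) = p*(p - 1)*(p + 2)*(p + 3)*(p - 2)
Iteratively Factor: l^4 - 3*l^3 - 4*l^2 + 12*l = (l)*(l^3 - 3*l^2 - 4*l + 12) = l*(l + 2)*(l^2 - 5*l + 6) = l*(l - 2)*(l + 2)*(l - 3)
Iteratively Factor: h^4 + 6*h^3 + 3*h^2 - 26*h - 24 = (h + 1)*(h^3 + 5*h^2 - 2*h - 24) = (h - 2)*(h + 1)*(h^2 + 7*h + 12) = (h - 2)*(h + 1)*(h + 4)*(h + 3)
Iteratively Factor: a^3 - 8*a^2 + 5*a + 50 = (a - 5)*(a^2 - 3*a - 10) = (a - 5)*(a + 2)*(a - 5)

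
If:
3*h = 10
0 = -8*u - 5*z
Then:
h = 10/3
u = -5*z/8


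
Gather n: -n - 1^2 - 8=-n - 9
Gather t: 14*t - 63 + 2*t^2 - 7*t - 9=2*t^2 + 7*t - 72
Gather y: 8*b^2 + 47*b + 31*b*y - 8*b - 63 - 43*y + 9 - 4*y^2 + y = 8*b^2 + 39*b - 4*y^2 + y*(31*b - 42) - 54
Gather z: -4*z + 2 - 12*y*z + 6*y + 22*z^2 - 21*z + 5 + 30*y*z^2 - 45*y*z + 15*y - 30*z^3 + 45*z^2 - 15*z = 21*y - 30*z^3 + z^2*(30*y + 67) + z*(-57*y - 40) + 7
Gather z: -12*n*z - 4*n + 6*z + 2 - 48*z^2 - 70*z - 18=-4*n - 48*z^2 + z*(-12*n - 64) - 16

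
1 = 1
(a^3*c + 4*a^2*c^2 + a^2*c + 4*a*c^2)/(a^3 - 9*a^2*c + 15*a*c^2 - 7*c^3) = a*c*(a^2 + 4*a*c + a + 4*c)/(a^3 - 9*a^2*c + 15*a*c^2 - 7*c^3)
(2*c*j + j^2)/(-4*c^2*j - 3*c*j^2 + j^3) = (-2*c - j)/(4*c^2 + 3*c*j - j^2)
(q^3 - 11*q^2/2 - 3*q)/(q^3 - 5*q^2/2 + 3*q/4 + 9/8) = 4*q*(q - 6)/(4*q^2 - 12*q + 9)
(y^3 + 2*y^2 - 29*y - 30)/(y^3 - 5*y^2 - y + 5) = (y + 6)/(y - 1)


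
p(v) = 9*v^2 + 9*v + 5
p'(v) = 18*v + 9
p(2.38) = 77.40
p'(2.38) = 51.84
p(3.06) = 116.81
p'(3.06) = 64.08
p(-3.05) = 61.27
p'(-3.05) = -45.90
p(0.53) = 12.30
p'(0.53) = 18.54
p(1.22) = 29.38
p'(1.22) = 30.96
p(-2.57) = 41.31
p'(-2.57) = -37.26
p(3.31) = 133.39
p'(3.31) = 68.58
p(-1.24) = 7.68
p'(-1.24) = -13.32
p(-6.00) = 275.00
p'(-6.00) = -99.00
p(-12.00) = 1193.00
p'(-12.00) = -207.00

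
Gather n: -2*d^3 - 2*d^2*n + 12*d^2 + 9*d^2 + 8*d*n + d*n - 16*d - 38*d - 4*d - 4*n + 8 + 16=-2*d^3 + 21*d^2 - 58*d + n*(-2*d^2 + 9*d - 4) + 24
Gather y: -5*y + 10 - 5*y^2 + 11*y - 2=-5*y^2 + 6*y + 8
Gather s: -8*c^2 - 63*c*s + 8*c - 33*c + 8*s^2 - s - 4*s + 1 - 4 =-8*c^2 - 25*c + 8*s^2 + s*(-63*c - 5) - 3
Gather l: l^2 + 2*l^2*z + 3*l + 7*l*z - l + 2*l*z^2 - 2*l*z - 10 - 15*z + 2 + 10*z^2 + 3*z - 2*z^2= l^2*(2*z + 1) + l*(2*z^2 + 5*z + 2) + 8*z^2 - 12*z - 8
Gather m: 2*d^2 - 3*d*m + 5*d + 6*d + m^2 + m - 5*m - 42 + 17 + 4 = 2*d^2 + 11*d + m^2 + m*(-3*d - 4) - 21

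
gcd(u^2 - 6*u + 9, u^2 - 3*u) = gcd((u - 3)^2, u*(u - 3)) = u - 3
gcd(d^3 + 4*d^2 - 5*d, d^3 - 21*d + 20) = d^2 + 4*d - 5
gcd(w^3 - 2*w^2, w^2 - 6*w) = w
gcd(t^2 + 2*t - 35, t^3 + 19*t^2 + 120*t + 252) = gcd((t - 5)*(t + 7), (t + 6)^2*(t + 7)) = t + 7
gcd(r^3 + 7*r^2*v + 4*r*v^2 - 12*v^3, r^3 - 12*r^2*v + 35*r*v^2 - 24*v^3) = r - v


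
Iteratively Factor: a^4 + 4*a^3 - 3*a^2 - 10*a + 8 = (a + 2)*(a^3 + 2*a^2 - 7*a + 4) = (a - 1)*(a + 2)*(a^2 + 3*a - 4) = (a - 1)*(a + 2)*(a + 4)*(a - 1)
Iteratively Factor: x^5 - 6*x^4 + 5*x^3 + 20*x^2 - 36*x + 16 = (x - 1)*(x^4 - 5*x^3 + 20*x - 16) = (x - 4)*(x - 1)*(x^3 - x^2 - 4*x + 4) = (x - 4)*(x - 1)*(x + 2)*(x^2 - 3*x + 2) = (x - 4)*(x - 1)^2*(x + 2)*(x - 2)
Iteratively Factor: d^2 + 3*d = (d)*(d + 3)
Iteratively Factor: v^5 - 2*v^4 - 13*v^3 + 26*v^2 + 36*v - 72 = (v - 3)*(v^4 + v^3 - 10*v^2 - 4*v + 24) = (v - 3)*(v - 2)*(v^3 + 3*v^2 - 4*v - 12) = (v - 3)*(v - 2)^2*(v^2 + 5*v + 6) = (v - 3)*(v - 2)^2*(v + 2)*(v + 3)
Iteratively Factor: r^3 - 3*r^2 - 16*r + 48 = (r - 4)*(r^2 + r - 12) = (r - 4)*(r - 3)*(r + 4)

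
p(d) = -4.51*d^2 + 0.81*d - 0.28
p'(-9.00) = 81.99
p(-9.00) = -372.88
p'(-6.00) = 54.93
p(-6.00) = -167.50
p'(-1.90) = 17.95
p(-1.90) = -18.10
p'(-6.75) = 61.70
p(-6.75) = -211.23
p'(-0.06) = 1.35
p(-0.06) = -0.34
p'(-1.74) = 16.50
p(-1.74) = -15.34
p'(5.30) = -47.00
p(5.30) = -122.67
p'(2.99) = -26.16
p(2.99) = -38.18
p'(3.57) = -31.39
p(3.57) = -54.87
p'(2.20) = -19.03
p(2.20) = -20.33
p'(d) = 0.81 - 9.02*d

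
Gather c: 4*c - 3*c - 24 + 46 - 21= c + 1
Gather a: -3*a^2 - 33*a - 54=-3*a^2 - 33*a - 54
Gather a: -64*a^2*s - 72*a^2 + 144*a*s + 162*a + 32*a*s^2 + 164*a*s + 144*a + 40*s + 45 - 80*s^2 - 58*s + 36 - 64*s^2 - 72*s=a^2*(-64*s - 72) + a*(32*s^2 + 308*s + 306) - 144*s^2 - 90*s + 81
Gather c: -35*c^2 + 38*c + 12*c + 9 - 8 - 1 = -35*c^2 + 50*c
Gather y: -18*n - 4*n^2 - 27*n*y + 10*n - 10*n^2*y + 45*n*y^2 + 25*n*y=-4*n^2 + 45*n*y^2 - 8*n + y*(-10*n^2 - 2*n)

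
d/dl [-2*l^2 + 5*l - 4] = 5 - 4*l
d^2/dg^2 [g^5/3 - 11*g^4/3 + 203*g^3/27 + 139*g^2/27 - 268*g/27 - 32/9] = 20*g^3/3 - 44*g^2 + 406*g/9 + 278/27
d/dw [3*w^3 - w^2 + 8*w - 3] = 9*w^2 - 2*w + 8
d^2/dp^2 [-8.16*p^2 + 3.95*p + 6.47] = -16.3200000000000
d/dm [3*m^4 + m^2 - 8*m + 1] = 12*m^3 + 2*m - 8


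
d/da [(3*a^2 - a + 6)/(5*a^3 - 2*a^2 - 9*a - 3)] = (-15*a^4 + 10*a^3 - 119*a^2 + 6*a + 57)/(25*a^6 - 20*a^5 - 86*a^4 + 6*a^3 + 93*a^2 + 54*a + 9)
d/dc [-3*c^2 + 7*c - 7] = 7 - 6*c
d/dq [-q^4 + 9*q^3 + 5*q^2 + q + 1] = -4*q^3 + 27*q^2 + 10*q + 1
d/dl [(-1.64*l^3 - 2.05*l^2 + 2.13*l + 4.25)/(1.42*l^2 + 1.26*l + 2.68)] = (-2.3288*l^4 - 4.1328*l^3 - 18.7932*l^2 - 23.058*l + 0.3534)/(2.0164*l^4 + 3.5784*l^3 + 9.1988*l^2 + 6.7536*l + 7.1824)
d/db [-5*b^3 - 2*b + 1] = -15*b^2 - 2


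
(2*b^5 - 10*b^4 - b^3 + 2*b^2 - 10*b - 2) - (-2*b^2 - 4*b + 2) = 2*b^5 - 10*b^4 - b^3 + 4*b^2 - 6*b - 4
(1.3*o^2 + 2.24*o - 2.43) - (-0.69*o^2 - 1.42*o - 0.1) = 1.99*o^2 + 3.66*o - 2.33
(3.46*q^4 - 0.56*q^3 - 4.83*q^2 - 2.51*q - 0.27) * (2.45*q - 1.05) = 8.477*q^5 - 5.005*q^4 - 11.2455*q^3 - 1.078*q^2 + 1.974*q + 0.2835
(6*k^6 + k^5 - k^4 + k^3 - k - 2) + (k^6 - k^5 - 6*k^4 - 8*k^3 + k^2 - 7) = 7*k^6 - 7*k^4 - 7*k^3 + k^2 - k - 9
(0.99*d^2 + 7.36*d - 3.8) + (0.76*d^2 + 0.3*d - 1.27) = 1.75*d^2 + 7.66*d - 5.07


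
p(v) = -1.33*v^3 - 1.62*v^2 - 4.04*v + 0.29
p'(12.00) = -617.48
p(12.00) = -2579.71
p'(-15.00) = -853.19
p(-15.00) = 4185.14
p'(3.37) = -60.27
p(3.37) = -82.63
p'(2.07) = -27.84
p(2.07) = -26.81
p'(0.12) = -4.49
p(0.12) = -0.22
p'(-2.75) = -25.30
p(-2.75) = 26.81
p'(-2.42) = -19.57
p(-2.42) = 19.43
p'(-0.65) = -3.62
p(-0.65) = 2.60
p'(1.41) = -16.54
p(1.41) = -12.36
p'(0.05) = -4.21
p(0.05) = 0.08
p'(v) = -3.99*v^2 - 3.24*v - 4.04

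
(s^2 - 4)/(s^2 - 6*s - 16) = (s - 2)/(s - 8)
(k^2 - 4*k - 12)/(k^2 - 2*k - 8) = (k - 6)/(k - 4)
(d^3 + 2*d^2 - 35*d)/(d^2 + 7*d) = d - 5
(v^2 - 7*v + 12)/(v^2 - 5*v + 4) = (v - 3)/(v - 1)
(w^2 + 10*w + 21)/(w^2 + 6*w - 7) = (w + 3)/(w - 1)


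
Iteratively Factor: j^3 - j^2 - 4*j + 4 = (j - 1)*(j^2 - 4) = (j - 2)*(j - 1)*(j + 2)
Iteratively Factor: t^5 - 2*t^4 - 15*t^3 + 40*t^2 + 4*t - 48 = (t - 2)*(t^4 - 15*t^2 + 10*t + 24) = (t - 2)*(t + 1)*(t^3 - t^2 - 14*t + 24) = (t - 2)^2*(t + 1)*(t^2 + t - 12) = (t - 3)*(t - 2)^2*(t + 1)*(t + 4)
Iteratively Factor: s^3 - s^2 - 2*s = (s - 2)*(s^2 + s) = s*(s - 2)*(s + 1)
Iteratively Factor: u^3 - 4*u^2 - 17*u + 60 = (u + 4)*(u^2 - 8*u + 15) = (u - 3)*(u + 4)*(u - 5)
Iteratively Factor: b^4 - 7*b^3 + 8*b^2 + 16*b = (b - 4)*(b^3 - 3*b^2 - 4*b) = b*(b - 4)*(b^2 - 3*b - 4) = b*(b - 4)^2*(b + 1)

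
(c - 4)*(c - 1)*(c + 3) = c^3 - 2*c^2 - 11*c + 12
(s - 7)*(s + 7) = s^2 - 49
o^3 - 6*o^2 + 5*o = o*(o - 5)*(o - 1)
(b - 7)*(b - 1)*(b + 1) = b^3 - 7*b^2 - b + 7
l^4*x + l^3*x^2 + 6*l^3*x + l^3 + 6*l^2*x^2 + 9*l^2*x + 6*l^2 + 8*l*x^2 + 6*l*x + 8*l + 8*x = (l + 2)*(l + 4)*(l + x)*(l*x + 1)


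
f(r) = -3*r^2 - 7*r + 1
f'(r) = -6*r - 7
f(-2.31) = 1.16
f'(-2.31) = 6.86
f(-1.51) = 4.73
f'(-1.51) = 2.06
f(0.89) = -7.61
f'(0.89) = -12.34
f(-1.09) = 5.07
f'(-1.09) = -0.46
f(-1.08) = 5.06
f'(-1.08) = -0.52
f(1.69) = -19.40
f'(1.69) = -17.14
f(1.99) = -24.81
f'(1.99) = -18.94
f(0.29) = -1.28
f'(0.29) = -8.74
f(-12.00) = -347.00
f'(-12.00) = 65.00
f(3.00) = -47.00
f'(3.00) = -25.00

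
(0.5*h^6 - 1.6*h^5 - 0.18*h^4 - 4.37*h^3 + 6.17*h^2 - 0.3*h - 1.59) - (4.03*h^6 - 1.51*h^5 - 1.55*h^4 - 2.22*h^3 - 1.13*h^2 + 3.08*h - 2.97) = -3.53*h^6 - 0.0900000000000001*h^5 + 1.37*h^4 - 2.15*h^3 + 7.3*h^2 - 3.38*h + 1.38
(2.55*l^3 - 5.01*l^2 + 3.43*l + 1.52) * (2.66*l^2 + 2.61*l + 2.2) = 6.783*l^5 - 6.6711*l^4 + 1.6577*l^3 + 1.9735*l^2 + 11.5132*l + 3.344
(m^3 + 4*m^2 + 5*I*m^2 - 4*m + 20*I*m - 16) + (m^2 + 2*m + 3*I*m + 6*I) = m^3 + 5*m^2 + 5*I*m^2 - 2*m + 23*I*m - 16 + 6*I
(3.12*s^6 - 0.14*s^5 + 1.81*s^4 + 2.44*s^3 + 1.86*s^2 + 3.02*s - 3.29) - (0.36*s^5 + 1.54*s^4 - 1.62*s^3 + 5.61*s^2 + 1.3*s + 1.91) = 3.12*s^6 - 0.5*s^5 + 0.27*s^4 + 4.06*s^3 - 3.75*s^2 + 1.72*s - 5.2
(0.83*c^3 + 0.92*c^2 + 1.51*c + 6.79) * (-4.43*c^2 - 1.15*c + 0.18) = -3.6769*c^5 - 5.0301*c^4 - 7.5979*c^3 - 31.6506*c^2 - 7.5367*c + 1.2222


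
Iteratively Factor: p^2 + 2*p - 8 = (p + 4)*(p - 2)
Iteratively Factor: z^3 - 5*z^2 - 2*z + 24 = (z - 4)*(z^2 - z - 6) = (z - 4)*(z - 3)*(z + 2)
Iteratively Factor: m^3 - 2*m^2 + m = (m - 1)*(m^2 - m) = m*(m - 1)*(m - 1)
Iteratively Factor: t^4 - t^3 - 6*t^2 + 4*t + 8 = (t - 2)*(t^3 + t^2 - 4*t - 4) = (t - 2)^2*(t^2 + 3*t + 2) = (t - 2)^2*(t + 1)*(t + 2)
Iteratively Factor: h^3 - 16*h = (h + 4)*(h^2 - 4*h) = (h - 4)*(h + 4)*(h)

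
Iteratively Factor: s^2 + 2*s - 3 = (s + 3)*(s - 1)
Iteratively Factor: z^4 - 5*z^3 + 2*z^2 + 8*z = (z - 4)*(z^3 - z^2 - 2*z) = (z - 4)*(z - 2)*(z^2 + z) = z*(z - 4)*(z - 2)*(z + 1)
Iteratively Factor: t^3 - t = (t)*(t^2 - 1) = t*(t - 1)*(t + 1)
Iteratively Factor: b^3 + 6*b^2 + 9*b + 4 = (b + 4)*(b^2 + 2*b + 1) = (b + 1)*(b + 4)*(b + 1)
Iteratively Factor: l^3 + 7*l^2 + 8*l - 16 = (l + 4)*(l^2 + 3*l - 4) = (l - 1)*(l + 4)*(l + 4)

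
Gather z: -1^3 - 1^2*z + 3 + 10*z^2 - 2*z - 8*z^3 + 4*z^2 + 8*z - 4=-8*z^3 + 14*z^2 + 5*z - 2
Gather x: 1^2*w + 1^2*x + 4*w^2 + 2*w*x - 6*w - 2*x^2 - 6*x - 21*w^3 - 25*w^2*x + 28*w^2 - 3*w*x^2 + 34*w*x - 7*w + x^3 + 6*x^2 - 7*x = -21*w^3 + 32*w^2 - 12*w + x^3 + x^2*(4 - 3*w) + x*(-25*w^2 + 36*w - 12)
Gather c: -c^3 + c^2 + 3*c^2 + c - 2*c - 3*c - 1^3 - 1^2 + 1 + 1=-c^3 + 4*c^2 - 4*c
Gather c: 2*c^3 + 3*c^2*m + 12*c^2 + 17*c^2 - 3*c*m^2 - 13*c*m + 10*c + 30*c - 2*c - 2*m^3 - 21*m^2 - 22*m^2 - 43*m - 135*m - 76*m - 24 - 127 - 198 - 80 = 2*c^3 + c^2*(3*m + 29) + c*(-3*m^2 - 13*m + 38) - 2*m^3 - 43*m^2 - 254*m - 429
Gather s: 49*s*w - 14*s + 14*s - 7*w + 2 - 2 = 49*s*w - 7*w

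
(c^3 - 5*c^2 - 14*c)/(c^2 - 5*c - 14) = c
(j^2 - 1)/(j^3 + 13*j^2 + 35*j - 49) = (j + 1)/(j^2 + 14*j + 49)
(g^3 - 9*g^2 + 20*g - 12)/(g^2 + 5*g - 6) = (g^2 - 8*g + 12)/(g + 6)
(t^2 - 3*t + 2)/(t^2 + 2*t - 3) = (t - 2)/(t + 3)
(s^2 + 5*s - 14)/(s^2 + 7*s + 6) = (s^2 + 5*s - 14)/(s^2 + 7*s + 6)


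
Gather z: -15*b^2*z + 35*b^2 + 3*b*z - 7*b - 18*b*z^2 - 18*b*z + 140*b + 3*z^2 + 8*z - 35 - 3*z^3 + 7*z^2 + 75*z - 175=35*b^2 + 133*b - 3*z^3 + z^2*(10 - 18*b) + z*(-15*b^2 - 15*b + 83) - 210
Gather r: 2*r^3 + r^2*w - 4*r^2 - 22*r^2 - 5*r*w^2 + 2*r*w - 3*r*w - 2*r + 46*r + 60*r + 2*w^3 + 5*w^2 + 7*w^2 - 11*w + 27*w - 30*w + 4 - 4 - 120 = 2*r^3 + r^2*(w - 26) + r*(-5*w^2 - w + 104) + 2*w^3 + 12*w^2 - 14*w - 120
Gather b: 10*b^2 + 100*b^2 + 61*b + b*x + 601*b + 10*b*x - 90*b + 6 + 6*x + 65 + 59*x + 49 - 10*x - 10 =110*b^2 + b*(11*x + 572) + 55*x + 110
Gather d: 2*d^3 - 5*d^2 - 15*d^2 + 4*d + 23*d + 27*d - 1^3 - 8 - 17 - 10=2*d^3 - 20*d^2 + 54*d - 36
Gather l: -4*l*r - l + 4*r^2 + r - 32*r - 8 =l*(-4*r - 1) + 4*r^2 - 31*r - 8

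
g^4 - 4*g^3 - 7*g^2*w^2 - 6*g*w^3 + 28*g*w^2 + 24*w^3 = (g - 4)*(g - 3*w)*(g + w)*(g + 2*w)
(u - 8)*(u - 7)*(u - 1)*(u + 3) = u^4 - 13*u^3 + 23*u^2 + 157*u - 168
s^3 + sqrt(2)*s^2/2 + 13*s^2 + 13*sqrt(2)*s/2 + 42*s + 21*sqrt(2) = (s + 6)*(s + 7)*(s + sqrt(2)/2)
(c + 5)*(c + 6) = c^2 + 11*c + 30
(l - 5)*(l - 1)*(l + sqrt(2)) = l^3 - 6*l^2 + sqrt(2)*l^2 - 6*sqrt(2)*l + 5*l + 5*sqrt(2)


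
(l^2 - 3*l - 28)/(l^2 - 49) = (l + 4)/(l + 7)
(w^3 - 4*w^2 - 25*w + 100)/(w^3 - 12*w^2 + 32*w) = (w^2 - 25)/(w*(w - 8))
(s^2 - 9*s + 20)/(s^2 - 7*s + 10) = (s - 4)/(s - 2)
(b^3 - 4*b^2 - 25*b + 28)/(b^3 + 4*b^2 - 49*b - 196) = (b - 1)/(b + 7)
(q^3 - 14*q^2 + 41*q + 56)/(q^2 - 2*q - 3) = (q^2 - 15*q + 56)/(q - 3)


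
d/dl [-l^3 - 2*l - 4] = -3*l^2 - 2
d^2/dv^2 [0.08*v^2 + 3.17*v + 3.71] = 0.160000000000000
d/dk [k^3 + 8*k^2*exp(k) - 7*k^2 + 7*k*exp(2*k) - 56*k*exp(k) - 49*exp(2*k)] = 8*k^2*exp(k) + 3*k^2 + 14*k*exp(2*k) - 40*k*exp(k) - 14*k - 91*exp(2*k) - 56*exp(k)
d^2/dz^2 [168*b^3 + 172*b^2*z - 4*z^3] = -24*z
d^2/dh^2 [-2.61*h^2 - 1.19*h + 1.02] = -5.22000000000000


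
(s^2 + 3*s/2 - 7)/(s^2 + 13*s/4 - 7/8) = 4*(s - 2)/(4*s - 1)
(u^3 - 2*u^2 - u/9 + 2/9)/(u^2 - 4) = (u^2 - 1/9)/(u + 2)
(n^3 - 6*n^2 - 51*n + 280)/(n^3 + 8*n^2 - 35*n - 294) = (n^2 - 13*n + 40)/(n^2 + n - 42)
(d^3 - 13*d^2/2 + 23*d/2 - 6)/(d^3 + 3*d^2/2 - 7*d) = (2*d^3 - 13*d^2 + 23*d - 12)/(d*(2*d^2 + 3*d - 14))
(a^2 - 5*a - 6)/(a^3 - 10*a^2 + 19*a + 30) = 1/(a - 5)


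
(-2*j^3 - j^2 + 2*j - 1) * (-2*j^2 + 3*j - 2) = 4*j^5 - 4*j^4 - 3*j^3 + 10*j^2 - 7*j + 2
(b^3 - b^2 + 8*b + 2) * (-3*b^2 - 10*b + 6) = -3*b^5 - 7*b^4 - 8*b^3 - 92*b^2 + 28*b + 12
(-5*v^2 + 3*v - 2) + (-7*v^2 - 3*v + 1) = -12*v^2 - 1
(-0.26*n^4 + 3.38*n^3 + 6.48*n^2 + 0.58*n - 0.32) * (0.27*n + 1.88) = -0.0702*n^5 + 0.4238*n^4 + 8.104*n^3 + 12.339*n^2 + 1.004*n - 0.6016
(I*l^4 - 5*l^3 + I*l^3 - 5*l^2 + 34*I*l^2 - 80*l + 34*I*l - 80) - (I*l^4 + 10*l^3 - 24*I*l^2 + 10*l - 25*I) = -15*l^3 + I*l^3 - 5*l^2 + 58*I*l^2 - 90*l + 34*I*l - 80 + 25*I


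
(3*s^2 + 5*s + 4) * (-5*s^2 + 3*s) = -15*s^4 - 16*s^3 - 5*s^2 + 12*s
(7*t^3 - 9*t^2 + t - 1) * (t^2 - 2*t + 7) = 7*t^5 - 23*t^4 + 68*t^3 - 66*t^2 + 9*t - 7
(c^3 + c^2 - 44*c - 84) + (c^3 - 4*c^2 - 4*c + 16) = 2*c^3 - 3*c^2 - 48*c - 68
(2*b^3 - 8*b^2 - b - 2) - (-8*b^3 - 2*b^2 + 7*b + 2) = 10*b^3 - 6*b^2 - 8*b - 4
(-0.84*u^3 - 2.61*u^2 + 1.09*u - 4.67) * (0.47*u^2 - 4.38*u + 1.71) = -0.3948*u^5 + 2.4525*u^4 + 10.5077*u^3 - 11.4322*u^2 + 22.3185*u - 7.9857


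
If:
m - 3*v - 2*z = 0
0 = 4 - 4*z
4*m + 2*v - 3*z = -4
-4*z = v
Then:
No Solution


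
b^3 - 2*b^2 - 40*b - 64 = (b - 8)*(b + 2)*(b + 4)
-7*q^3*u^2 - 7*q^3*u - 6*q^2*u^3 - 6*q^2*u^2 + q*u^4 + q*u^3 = u*(-7*q + u)*(q + u)*(q*u + q)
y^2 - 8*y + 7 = (y - 7)*(y - 1)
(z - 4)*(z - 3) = z^2 - 7*z + 12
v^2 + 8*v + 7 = (v + 1)*(v + 7)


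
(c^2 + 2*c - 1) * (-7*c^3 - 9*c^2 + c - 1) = -7*c^5 - 23*c^4 - 10*c^3 + 10*c^2 - 3*c + 1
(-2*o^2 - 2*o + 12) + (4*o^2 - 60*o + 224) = 2*o^2 - 62*o + 236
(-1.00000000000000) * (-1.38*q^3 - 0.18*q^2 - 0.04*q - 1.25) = 1.38*q^3 + 0.18*q^2 + 0.04*q + 1.25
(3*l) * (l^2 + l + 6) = 3*l^3 + 3*l^2 + 18*l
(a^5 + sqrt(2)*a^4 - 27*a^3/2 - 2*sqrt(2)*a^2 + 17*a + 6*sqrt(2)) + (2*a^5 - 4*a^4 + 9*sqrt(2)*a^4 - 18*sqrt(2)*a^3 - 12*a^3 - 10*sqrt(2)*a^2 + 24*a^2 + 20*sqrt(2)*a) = 3*a^5 - 4*a^4 + 10*sqrt(2)*a^4 - 51*a^3/2 - 18*sqrt(2)*a^3 - 12*sqrt(2)*a^2 + 24*a^2 + 17*a + 20*sqrt(2)*a + 6*sqrt(2)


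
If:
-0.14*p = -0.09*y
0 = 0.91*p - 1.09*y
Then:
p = 0.00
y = 0.00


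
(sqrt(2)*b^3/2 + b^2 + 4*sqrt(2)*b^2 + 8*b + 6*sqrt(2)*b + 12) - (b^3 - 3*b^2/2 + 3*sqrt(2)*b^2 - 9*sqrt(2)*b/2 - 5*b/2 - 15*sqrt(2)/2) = -b^3 + sqrt(2)*b^3/2 + sqrt(2)*b^2 + 5*b^2/2 + 21*b/2 + 21*sqrt(2)*b/2 + 15*sqrt(2)/2 + 12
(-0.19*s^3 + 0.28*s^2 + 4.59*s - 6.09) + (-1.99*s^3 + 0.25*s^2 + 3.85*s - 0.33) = -2.18*s^3 + 0.53*s^2 + 8.44*s - 6.42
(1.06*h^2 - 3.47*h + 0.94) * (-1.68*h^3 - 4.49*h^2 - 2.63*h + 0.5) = -1.7808*h^5 + 1.0702*h^4 + 11.2133*h^3 + 5.4355*h^2 - 4.2072*h + 0.47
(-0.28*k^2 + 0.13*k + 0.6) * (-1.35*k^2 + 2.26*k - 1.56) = 0.378*k^4 - 0.8083*k^3 - 0.0793999999999999*k^2 + 1.1532*k - 0.936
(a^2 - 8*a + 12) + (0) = a^2 - 8*a + 12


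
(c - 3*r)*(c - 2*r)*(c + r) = c^3 - 4*c^2*r + c*r^2 + 6*r^3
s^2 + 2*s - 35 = (s - 5)*(s + 7)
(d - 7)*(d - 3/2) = d^2 - 17*d/2 + 21/2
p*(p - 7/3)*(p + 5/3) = p^3 - 2*p^2/3 - 35*p/9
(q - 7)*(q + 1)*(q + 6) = q^3 - 43*q - 42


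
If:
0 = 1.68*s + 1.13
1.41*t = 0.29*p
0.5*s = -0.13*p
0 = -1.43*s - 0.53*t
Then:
No Solution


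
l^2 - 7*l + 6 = (l - 6)*(l - 1)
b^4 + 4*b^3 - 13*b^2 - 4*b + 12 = (b - 2)*(b - 1)*(b + 1)*(b + 6)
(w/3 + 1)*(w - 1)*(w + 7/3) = w^3/3 + 13*w^2/9 + 5*w/9 - 7/3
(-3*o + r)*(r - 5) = -3*o*r + 15*o + r^2 - 5*r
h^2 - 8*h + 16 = (h - 4)^2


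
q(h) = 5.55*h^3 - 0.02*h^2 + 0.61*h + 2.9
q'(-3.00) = 150.58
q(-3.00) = -148.96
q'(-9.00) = 1349.62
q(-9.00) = -4050.16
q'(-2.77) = 128.47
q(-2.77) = -116.90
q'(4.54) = 343.61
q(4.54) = 524.61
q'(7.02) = 820.85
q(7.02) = 1926.21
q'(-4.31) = 310.07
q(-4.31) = -444.45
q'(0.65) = 7.62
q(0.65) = 4.81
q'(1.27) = 27.41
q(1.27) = 15.01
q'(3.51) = 205.60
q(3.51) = 244.80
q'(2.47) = 102.09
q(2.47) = 87.92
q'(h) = 16.65*h^2 - 0.04*h + 0.61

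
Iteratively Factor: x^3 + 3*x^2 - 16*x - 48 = (x + 4)*(x^2 - x - 12) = (x - 4)*(x + 4)*(x + 3)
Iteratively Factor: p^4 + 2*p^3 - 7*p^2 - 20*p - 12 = (p - 3)*(p^3 + 5*p^2 + 8*p + 4) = (p - 3)*(p + 1)*(p^2 + 4*p + 4) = (p - 3)*(p + 1)*(p + 2)*(p + 2)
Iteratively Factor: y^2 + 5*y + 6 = (y + 2)*(y + 3)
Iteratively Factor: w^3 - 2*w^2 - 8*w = (w + 2)*(w^2 - 4*w) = (w - 4)*(w + 2)*(w)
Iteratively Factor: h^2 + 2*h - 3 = (h + 3)*(h - 1)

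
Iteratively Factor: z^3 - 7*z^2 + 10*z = (z - 5)*(z^2 - 2*z) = z*(z - 5)*(z - 2)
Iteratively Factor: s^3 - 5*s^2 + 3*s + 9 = (s - 3)*(s^2 - 2*s - 3) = (s - 3)^2*(s + 1)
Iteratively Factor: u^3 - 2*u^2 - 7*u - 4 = (u + 1)*(u^2 - 3*u - 4) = (u - 4)*(u + 1)*(u + 1)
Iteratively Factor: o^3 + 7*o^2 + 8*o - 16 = (o + 4)*(o^2 + 3*o - 4) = (o - 1)*(o + 4)*(o + 4)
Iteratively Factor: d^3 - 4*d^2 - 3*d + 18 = (d - 3)*(d^2 - d - 6) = (d - 3)^2*(d + 2)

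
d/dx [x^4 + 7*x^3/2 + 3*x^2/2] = x*(8*x^2 + 21*x + 6)/2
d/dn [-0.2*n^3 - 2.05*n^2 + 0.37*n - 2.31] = -0.6*n^2 - 4.1*n + 0.37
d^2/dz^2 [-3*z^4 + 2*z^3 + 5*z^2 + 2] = -36*z^2 + 12*z + 10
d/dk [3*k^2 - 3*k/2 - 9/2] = 6*k - 3/2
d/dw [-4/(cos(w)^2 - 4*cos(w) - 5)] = 8*(2 - cos(w))*sin(w)/(sin(w)^2 + 4*cos(w) + 4)^2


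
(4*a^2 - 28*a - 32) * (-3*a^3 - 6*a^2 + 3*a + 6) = -12*a^5 + 60*a^4 + 276*a^3 + 132*a^2 - 264*a - 192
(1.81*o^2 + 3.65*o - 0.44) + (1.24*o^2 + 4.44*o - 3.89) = 3.05*o^2 + 8.09*o - 4.33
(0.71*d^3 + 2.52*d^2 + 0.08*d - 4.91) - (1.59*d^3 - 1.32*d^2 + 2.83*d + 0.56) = -0.88*d^3 + 3.84*d^2 - 2.75*d - 5.47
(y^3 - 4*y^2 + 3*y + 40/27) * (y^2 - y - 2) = y^5 - 5*y^4 + 5*y^3 + 175*y^2/27 - 202*y/27 - 80/27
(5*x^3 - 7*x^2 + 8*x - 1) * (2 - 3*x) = -15*x^4 + 31*x^3 - 38*x^2 + 19*x - 2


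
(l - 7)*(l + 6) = l^2 - l - 42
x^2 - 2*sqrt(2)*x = x*(x - 2*sqrt(2))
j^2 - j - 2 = (j - 2)*(j + 1)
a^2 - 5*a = a*(a - 5)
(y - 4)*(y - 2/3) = y^2 - 14*y/3 + 8/3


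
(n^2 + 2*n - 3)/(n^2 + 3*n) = (n - 1)/n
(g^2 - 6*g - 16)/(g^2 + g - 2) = (g - 8)/(g - 1)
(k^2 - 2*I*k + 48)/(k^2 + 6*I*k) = (k - 8*I)/k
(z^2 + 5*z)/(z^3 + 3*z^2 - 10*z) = 1/(z - 2)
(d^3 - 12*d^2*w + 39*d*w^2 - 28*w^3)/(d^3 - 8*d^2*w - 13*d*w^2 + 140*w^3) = (-d^2 + 5*d*w - 4*w^2)/(-d^2 + d*w + 20*w^2)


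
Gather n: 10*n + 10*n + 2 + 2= 20*n + 4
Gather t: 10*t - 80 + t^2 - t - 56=t^2 + 9*t - 136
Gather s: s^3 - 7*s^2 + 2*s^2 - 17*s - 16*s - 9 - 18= s^3 - 5*s^2 - 33*s - 27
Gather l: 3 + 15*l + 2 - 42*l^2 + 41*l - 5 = -42*l^2 + 56*l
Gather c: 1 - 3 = -2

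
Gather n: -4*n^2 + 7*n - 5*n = -4*n^2 + 2*n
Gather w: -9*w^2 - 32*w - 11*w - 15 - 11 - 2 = -9*w^2 - 43*w - 28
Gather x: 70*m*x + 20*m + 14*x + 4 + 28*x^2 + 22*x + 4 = 20*m + 28*x^2 + x*(70*m + 36) + 8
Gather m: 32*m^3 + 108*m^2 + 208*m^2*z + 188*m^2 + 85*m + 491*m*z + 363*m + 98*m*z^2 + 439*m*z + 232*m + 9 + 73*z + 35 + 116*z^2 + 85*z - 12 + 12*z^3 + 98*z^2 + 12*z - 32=32*m^3 + m^2*(208*z + 296) + m*(98*z^2 + 930*z + 680) + 12*z^3 + 214*z^2 + 170*z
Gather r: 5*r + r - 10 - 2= 6*r - 12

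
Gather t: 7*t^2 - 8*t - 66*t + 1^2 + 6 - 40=7*t^2 - 74*t - 33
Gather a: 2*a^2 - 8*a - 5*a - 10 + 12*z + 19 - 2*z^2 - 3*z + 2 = 2*a^2 - 13*a - 2*z^2 + 9*z + 11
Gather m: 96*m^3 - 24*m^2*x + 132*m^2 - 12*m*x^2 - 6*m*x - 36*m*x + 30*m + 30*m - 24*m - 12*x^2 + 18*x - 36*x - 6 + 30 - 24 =96*m^3 + m^2*(132 - 24*x) + m*(-12*x^2 - 42*x + 36) - 12*x^2 - 18*x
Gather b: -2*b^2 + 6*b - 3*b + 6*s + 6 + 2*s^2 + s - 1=-2*b^2 + 3*b + 2*s^2 + 7*s + 5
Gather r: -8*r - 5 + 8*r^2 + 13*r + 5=8*r^2 + 5*r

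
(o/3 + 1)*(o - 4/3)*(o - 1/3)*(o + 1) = o^4/3 + 7*o^3/9 - 29*o^2/27 - 29*o/27 + 4/9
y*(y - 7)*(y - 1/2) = y^3 - 15*y^2/2 + 7*y/2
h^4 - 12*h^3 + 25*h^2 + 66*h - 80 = (h - 8)*(h - 5)*(h - 1)*(h + 2)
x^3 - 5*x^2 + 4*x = x*(x - 4)*(x - 1)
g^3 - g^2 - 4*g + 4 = (g - 2)*(g - 1)*(g + 2)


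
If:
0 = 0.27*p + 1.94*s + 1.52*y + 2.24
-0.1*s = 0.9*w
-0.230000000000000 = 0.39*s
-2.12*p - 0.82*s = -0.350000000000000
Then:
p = 0.39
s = -0.59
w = 0.07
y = -0.79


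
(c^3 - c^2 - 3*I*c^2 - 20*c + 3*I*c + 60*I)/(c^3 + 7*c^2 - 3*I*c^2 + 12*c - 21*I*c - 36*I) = (c - 5)/(c + 3)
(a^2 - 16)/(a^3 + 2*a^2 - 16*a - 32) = 1/(a + 2)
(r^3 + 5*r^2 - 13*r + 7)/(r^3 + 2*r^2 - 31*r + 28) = (r - 1)/(r - 4)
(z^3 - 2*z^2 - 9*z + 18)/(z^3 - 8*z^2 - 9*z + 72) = (z - 2)/(z - 8)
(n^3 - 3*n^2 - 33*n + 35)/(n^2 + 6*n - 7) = (n^2 - 2*n - 35)/(n + 7)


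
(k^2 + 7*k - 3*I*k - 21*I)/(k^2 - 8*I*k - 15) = (k + 7)/(k - 5*I)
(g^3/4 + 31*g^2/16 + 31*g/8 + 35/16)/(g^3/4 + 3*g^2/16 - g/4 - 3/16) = (4*g^2 + 27*g + 35)/(4*g^2 - g - 3)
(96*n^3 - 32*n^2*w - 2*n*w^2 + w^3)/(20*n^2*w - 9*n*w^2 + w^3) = (-24*n^2 + 2*n*w + w^2)/(w*(-5*n + w))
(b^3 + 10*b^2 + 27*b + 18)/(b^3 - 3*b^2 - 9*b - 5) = (b^2 + 9*b + 18)/(b^2 - 4*b - 5)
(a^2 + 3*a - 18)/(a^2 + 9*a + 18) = (a - 3)/(a + 3)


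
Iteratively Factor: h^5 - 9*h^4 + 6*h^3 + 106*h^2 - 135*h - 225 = (h + 3)*(h^4 - 12*h^3 + 42*h^2 - 20*h - 75) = (h - 5)*(h + 3)*(h^3 - 7*h^2 + 7*h + 15) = (h - 5)*(h + 1)*(h + 3)*(h^2 - 8*h + 15) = (h - 5)^2*(h + 1)*(h + 3)*(h - 3)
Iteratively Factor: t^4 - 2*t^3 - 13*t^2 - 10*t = (t)*(t^3 - 2*t^2 - 13*t - 10) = t*(t - 5)*(t^2 + 3*t + 2) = t*(t - 5)*(t + 2)*(t + 1)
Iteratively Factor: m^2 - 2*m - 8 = (m - 4)*(m + 2)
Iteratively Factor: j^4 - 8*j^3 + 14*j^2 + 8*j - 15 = (j + 1)*(j^3 - 9*j^2 + 23*j - 15) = (j - 3)*(j + 1)*(j^2 - 6*j + 5) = (j - 3)*(j - 1)*(j + 1)*(j - 5)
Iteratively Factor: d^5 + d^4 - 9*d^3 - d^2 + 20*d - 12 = (d - 1)*(d^4 + 2*d^3 - 7*d^2 - 8*d + 12) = (d - 1)^2*(d^3 + 3*d^2 - 4*d - 12) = (d - 2)*(d - 1)^2*(d^2 + 5*d + 6) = (d - 2)*(d - 1)^2*(d + 2)*(d + 3)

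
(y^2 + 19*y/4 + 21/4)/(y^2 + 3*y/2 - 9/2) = (4*y + 7)/(2*(2*y - 3))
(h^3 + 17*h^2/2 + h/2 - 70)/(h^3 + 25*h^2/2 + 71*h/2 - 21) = (2*h^2 + 3*h - 20)/(2*h^2 + 11*h - 6)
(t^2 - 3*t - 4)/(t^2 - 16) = (t + 1)/(t + 4)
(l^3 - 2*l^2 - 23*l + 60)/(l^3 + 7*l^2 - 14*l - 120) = (l - 3)/(l + 6)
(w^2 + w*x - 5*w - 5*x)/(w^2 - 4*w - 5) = (w + x)/(w + 1)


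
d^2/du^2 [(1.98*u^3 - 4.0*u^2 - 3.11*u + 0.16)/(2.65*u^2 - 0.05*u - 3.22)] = (-10.93937*u^3 - 196.13772*u^2 - 36.176388*u - 79.21442)/(18.609625*u^6 - 1.053375*u^5 - 67.817475*u^4 + 2.559775*u^3 + 82.40463*u^2 - 1.55526*u - 33.386248)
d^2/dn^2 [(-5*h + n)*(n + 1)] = 2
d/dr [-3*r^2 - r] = -6*r - 1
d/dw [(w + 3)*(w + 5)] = 2*w + 8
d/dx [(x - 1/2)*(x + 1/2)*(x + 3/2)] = 3*x^2 + 3*x - 1/4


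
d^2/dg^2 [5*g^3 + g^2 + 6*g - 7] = 30*g + 2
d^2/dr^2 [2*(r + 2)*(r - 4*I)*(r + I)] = 12*r + 8 - 12*I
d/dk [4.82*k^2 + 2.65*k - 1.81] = 9.64*k + 2.65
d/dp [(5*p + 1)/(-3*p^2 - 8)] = (15*p^2 + 6*p - 40)/(9*p^4 + 48*p^2 + 64)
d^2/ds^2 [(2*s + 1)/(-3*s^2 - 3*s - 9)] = 2*(2*s + 1)*(3*s^2 + 3*s - (2*s + 1)^2 + 9)/(3*(s^2 + s + 3)^3)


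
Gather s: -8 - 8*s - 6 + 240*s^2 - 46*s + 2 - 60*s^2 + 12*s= 180*s^2 - 42*s - 12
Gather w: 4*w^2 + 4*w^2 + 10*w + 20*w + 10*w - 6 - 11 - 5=8*w^2 + 40*w - 22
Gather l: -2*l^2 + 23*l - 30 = -2*l^2 + 23*l - 30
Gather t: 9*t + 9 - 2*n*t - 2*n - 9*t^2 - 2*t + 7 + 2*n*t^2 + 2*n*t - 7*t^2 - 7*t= -2*n + t^2*(2*n - 16) + 16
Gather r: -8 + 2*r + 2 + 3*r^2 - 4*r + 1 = 3*r^2 - 2*r - 5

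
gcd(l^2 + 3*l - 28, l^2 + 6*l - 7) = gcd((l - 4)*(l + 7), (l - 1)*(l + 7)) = l + 7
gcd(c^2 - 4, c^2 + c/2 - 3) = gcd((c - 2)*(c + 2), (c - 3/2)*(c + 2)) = c + 2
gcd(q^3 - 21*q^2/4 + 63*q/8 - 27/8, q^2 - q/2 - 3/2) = q - 3/2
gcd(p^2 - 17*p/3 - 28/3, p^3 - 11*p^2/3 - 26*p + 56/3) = p - 7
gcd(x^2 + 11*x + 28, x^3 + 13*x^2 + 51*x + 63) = x + 7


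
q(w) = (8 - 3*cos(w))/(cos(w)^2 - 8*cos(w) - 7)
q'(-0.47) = 0.19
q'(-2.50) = 22968.35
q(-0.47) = -0.40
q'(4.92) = 1.08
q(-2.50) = 204.07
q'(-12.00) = -0.23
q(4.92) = -0.86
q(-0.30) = -0.37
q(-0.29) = -0.37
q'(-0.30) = 0.11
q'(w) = (8 - 3*cos(w))*(2*sin(w)*cos(w) - 8*sin(w))/(cos(w)^2 - 8*cos(w) - 7)^2 + 3*sin(w)/(cos(w)^2 - 8*cos(w) - 7) = (-3*cos(w)^2 + 16*cos(w) - 85)*sin(w)/(sin(w)^2 + 8*cos(w) + 6)^2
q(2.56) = 27.44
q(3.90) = -15.29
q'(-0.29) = 0.11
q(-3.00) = 5.77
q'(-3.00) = 4.06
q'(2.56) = -376.40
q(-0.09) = -0.36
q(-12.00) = -0.42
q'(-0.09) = 0.03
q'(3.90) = 152.46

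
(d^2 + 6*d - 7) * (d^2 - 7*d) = d^4 - d^3 - 49*d^2 + 49*d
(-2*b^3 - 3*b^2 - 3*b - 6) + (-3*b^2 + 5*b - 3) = -2*b^3 - 6*b^2 + 2*b - 9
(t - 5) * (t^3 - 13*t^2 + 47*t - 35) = t^4 - 18*t^3 + 112*t^2 - 270*t + 175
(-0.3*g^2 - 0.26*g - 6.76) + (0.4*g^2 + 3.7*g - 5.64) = 0.1*g^2 + 3.44*g - 12.4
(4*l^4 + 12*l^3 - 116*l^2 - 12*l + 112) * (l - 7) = 4*l^5 - 16*l^4 - 200*l^3 + 800*l^2 + 196*l - 784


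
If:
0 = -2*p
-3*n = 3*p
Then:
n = 0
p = 0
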